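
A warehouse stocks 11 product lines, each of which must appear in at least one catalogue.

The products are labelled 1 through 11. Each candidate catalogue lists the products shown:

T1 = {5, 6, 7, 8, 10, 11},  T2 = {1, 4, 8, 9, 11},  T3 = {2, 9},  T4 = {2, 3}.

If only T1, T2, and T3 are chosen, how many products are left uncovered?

1

Union of T1, T2, T3 = {1, 2, 4, 5, 6, 7, 8, 9, 10, 11}.
Not covered: 3 — 1 product.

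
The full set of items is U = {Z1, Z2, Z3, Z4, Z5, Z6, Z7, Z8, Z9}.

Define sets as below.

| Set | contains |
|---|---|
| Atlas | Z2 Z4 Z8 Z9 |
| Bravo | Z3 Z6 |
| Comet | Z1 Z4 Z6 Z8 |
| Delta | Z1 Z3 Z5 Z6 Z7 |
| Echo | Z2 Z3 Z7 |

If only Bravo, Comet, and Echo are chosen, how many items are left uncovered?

2

Union of Bravo, Comet, Echo = {Z1, Z2, Z3, Z4, Z6, Z7, Z8}.
Not covered: Z5, Z9 — 2 items.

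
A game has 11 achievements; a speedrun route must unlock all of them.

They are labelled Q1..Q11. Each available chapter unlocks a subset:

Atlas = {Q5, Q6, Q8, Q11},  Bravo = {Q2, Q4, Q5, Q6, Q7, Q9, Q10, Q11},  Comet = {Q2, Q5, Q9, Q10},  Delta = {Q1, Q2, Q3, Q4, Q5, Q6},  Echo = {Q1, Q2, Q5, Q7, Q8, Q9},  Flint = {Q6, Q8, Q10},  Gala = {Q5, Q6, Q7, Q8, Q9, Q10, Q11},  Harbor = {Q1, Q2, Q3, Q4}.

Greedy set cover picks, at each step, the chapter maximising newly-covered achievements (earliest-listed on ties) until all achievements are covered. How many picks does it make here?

3

Greedy: pick Bravo (covers 8 new) → pick Delta (covers 2 new) → pick Atlas (covers 1 new). Total picks: 3.
(The true minimum cover uses only 2 chapters, so greedy is not optimal here.)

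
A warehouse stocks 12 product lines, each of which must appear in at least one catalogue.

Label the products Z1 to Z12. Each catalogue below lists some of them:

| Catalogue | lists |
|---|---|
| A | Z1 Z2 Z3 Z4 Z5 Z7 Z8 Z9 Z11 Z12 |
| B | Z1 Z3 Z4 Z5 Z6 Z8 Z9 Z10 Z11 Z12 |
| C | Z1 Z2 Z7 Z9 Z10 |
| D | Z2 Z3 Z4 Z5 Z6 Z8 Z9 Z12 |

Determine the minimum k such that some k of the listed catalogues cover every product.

B and C together: B ∪ C = {Z1, Z2, Z3, Z4, Z5, Z6, Z7, Z8, Z9, Z10, Z11, Z12} — every product is covered.
No single catalogue has all 12 products (the largest, A, has 10), so 2 is optimal.

2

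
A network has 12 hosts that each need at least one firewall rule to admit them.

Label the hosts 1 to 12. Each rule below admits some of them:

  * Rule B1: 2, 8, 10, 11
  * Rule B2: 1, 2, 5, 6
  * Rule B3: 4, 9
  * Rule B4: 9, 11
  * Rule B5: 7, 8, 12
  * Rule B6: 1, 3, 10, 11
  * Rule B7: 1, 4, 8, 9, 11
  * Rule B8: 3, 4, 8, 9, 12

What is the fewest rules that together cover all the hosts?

Take {B1, B2, B5, B8}. Their union is {1, 2, 3, 4, 5, 6, 7, 8, 9, 10, 11, 12}, which is all 12 hosts.
Only B5 contains 7, so B5 is forced; the remaining 9 hosts need at least 3 more rules (each remaining rule adds at most 4) — so at least 4 rules are needed, and 4 is optimal.

4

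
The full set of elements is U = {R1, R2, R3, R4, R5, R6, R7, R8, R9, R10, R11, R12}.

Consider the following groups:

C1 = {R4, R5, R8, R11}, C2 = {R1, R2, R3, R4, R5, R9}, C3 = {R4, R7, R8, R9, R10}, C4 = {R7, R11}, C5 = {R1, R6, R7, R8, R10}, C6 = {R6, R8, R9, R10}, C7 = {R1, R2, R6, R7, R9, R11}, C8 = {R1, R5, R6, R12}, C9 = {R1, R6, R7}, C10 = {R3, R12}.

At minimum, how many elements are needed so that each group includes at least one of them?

4

Take H = {R1, R7, R8, R12}. Each listed group contains at least one of these, so H is a hitting set of size 4.
No choice of 3 elements meets every group, so 4 is the minimum.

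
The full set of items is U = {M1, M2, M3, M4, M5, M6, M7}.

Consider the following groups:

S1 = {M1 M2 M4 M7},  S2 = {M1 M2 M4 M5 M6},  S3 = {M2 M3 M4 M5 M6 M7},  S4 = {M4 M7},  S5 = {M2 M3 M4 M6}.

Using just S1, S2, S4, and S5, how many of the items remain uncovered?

0

Union of S1, S2, S4, S5 = {M1, M2, M3, M4, M5, M6, M7} — that's every item, so 0 are uncovered.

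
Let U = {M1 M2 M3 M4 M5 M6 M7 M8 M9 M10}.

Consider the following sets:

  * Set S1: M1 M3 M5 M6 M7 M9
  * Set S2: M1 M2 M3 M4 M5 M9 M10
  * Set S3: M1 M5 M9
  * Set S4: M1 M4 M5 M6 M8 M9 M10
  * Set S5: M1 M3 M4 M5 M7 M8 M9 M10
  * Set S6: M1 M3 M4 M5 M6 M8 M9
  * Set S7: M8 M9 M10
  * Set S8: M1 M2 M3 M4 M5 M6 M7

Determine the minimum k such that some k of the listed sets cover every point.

2

S4 and S8 cover everything between them: the union {M1, M2, M3, M4, M5, M6, M7, M8, M9, M10} is all of U.
No single set has all 10 points (the largest, S5, has 8), so 2 is optimal.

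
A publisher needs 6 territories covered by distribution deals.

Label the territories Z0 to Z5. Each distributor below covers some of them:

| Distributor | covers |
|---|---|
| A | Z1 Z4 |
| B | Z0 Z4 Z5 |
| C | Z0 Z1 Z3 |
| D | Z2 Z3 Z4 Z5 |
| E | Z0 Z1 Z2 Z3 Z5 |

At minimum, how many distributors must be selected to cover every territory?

A and E together: A ∪ E = {Z0, Z1, Z2, Z3, Z4, Z5} — every territory is covered.
No single distributor has all 6 territories (the largest, E, has 5), so 2 is optimal.

2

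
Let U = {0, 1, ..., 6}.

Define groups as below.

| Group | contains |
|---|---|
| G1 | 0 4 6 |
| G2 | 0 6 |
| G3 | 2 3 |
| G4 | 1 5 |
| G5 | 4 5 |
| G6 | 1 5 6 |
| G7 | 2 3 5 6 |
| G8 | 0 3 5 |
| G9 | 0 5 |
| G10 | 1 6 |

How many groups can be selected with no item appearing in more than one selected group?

G2, G3, G5 are pairwise disjoint (G2={0,6}; G3={2,3}; G5={4,5}).
Every remaining group overlaps one of these, and no 4 of the listed groups are pairwise disjoint, so 3 is the maximum.

3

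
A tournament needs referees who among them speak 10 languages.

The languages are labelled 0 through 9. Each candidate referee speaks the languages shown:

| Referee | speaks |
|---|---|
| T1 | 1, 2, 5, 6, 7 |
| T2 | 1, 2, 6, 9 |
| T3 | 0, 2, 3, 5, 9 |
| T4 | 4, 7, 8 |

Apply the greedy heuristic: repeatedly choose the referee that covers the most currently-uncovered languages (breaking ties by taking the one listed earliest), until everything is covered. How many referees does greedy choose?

Greedy: pick T1 (covers 5 new) → pick T3 (covers 3 new) → pick T4 (covers 2 new). Total picks: 3.

3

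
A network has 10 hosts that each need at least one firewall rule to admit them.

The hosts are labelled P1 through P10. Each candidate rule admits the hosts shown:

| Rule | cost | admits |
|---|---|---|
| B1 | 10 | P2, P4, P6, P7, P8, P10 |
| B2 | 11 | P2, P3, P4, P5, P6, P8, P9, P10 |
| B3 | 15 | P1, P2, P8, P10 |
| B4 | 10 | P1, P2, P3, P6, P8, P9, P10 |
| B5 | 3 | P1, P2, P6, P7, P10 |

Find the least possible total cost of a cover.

B2, B5 together cover every host (B2 ∪ B5 = {P1, P2, P3, P4, P5, P6, P7, P8, P9, P10}); total cost 11 + 3 = 14.
No covering selection has total cost below 14.

14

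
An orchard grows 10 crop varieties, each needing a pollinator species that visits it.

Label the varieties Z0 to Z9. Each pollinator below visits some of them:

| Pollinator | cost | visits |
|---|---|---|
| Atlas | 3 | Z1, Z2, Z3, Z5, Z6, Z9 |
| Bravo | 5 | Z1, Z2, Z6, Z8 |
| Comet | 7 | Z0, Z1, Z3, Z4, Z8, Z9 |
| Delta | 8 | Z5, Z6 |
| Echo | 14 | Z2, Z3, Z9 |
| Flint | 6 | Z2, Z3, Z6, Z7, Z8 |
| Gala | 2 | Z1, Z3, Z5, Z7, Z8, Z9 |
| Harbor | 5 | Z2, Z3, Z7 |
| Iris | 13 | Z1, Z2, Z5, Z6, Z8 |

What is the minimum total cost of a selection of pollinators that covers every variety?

Atlas, Comet, Gala together cover every variety (Atlas ∪ Comet ∪ Gala = {Z0, Z1, Z2, Z3, Z4, Z5, Z6, Z7, Z8, Z9}); total cost 3 + 7 + 2 = 12.
No covering selection has total cost below 12.

12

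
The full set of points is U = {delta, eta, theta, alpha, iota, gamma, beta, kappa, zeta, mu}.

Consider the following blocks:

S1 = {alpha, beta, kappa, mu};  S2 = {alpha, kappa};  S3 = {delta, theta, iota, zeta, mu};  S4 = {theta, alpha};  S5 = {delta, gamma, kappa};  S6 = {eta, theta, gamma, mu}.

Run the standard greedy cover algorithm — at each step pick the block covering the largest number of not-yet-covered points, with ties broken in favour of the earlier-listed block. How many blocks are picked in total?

Greedy: pick S3 (covers 5 new) → pick S1 (covers 3 new) → pick S6 (covers 2 new). Total picks: 3.

3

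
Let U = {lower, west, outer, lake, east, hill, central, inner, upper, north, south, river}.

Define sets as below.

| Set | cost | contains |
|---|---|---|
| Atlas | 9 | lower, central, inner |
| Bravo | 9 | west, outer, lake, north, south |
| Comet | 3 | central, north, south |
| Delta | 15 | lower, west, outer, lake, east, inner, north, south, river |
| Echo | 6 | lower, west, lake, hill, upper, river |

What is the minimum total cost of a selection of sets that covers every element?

24

Comet, Delta, Echo together cover every element (Comet ∪ Delta ∪ Echo = {lower, west, outer, lake, east, hill, central, inner, upper, north, south, river}); total cost 3 + 15 + 6 = 24.
No covering selection has total cost below 24.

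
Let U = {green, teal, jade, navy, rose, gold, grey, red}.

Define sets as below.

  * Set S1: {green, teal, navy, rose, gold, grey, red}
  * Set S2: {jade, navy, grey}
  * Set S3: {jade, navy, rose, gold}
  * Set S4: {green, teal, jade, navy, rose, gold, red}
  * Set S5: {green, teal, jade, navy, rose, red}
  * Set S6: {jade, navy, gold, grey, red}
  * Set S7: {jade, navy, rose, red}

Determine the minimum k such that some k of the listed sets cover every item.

S1 and S3 cover everything between them: the union {green, teal, jade, navy, rose, gold, grey, red} is all of U.
No single set has all 8 items (the largest, S1, has 7), so 2 is optimal.

2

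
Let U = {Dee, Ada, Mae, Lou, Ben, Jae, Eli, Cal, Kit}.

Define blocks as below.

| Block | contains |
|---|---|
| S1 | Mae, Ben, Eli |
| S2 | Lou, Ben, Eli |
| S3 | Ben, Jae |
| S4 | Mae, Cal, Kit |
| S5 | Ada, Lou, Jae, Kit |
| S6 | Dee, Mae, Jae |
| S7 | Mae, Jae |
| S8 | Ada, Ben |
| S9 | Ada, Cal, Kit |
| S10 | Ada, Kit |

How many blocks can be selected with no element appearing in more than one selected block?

S2, S6, S9 are pairwise disjoint (S2={Lou,Ben,Eli}; S6={Dee,Mae,Jae}; S9={Ada,Cal,Kit}).
Every remaining block overlaps one of these, and no 4 of the listed blocks are pairwise disjoint, so 3 is the maximum.

3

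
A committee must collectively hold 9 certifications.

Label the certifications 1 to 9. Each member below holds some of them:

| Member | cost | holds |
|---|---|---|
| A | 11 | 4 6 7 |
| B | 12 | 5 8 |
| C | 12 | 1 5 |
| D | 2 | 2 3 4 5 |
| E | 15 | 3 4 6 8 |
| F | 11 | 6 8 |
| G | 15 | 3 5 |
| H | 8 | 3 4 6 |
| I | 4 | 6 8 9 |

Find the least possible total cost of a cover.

29

A, C, D, I together cover every certification (A ∪ C ∪ D ∪ I = {1, 2, 3, 4, 5, 6, 7, 8, 9}); total cost 11 + 12 + 2 + 4 = 29.
No covering selection has total cost below 29.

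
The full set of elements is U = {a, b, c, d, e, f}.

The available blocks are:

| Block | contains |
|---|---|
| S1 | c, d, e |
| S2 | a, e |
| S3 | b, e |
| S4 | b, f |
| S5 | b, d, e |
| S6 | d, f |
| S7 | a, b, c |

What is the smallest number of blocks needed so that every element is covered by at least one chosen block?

3

Take {S5, S6, S7}. Their union is {a, b, c, d, e, f}, which is all 6 elements.
No 2 of the 7 blocks cover everything (all 21 combinations miss at least one element), so 3 is optimal.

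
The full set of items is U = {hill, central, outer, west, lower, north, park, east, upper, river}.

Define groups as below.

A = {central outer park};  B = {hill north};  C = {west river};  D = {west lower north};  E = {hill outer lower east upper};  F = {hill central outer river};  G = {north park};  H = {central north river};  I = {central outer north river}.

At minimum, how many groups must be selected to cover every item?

4

Take {C, E, F, G}. Their union is {hill, central, outer, west, lower, north, park, east, upper, river}, which is all 10 items.
No 3 of the 9 groups cover everything (all 84 combinations miss at least one item), so 4 is optimal.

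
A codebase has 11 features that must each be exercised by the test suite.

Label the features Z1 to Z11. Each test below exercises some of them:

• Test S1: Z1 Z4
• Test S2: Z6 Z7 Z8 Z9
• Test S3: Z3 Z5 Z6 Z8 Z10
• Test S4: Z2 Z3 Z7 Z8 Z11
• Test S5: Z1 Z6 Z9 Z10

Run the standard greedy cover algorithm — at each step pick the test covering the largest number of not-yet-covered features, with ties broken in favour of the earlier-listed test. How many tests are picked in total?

4

Greedy: pick S3 (covers 5 new) → pick S4 (covers 3 new) → pick S1 (covers 2 new) → pick S2 (covers 1 new). Total picks: 4.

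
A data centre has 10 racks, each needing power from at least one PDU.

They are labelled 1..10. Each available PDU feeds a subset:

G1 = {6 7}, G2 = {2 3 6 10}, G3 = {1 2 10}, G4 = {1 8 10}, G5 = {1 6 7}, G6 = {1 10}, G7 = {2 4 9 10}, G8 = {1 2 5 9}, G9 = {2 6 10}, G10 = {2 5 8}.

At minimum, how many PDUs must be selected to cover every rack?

G2 and G5 and G7 and G10 together: G2 ∪ G5 ∪ G7 ∪ G10 = {1, 2, 3, 4, 5, 6, 7, 8, 9, 10} — every rack is covered.
No 3 of the 10 PDUs cover everything (all 120 combinations miss at least one rack), so 4 is optimal.

4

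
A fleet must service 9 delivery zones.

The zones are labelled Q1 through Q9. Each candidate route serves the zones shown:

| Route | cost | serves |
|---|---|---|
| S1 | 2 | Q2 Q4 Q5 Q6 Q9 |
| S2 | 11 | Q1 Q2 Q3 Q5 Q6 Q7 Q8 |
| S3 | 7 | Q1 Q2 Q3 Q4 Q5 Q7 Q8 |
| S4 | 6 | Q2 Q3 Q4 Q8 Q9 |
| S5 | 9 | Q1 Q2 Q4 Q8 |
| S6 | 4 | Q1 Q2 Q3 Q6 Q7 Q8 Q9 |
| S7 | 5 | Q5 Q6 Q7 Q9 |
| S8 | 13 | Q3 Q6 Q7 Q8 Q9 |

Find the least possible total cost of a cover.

6

S1, S6 together cover every zone (S1 ∪ S6 = {Q1, Q2, Q3, Q4, Q5, Q6, Q7, Q8, Q9}); total cost 2 + 4 = 6.
No covering selection has total cost below 6.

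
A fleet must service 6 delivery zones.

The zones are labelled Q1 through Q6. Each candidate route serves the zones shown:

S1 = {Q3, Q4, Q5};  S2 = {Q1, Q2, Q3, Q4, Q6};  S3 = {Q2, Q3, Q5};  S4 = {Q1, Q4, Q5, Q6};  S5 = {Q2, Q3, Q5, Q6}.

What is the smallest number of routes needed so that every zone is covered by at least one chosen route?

S2 and S4 together: S2 ∪ S4 = {Q1, Q2, Q3, Q4, Q5, Q6} — every zone is covered.
No single route has all 6 zones (the largest, S2, has 5), so 2 is optimal.

2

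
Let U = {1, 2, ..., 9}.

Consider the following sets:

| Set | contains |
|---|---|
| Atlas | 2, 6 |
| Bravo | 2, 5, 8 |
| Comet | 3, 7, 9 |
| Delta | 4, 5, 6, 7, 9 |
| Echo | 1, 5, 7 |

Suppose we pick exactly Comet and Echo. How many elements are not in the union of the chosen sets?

Union of Comet, Echo = {1, 3, 5, 7, 9}.
Not covered: 2, 4, 6, 8 — 4 elements.

4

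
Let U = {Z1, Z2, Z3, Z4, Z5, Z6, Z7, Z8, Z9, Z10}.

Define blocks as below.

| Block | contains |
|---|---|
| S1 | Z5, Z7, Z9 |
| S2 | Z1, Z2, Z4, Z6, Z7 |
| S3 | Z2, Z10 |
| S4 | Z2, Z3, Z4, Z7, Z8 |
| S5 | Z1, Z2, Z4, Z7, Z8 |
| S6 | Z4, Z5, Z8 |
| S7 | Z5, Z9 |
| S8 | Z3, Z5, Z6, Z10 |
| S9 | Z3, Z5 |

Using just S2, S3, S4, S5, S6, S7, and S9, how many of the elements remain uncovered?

0

Union of S2, S3, S4, S5, S6, S7, S9 = {Z1, Z2, Z3, Z4, Z5, Z6, Z7, Z8, Z9, Z10} — that's every element, so 0 are uncovered.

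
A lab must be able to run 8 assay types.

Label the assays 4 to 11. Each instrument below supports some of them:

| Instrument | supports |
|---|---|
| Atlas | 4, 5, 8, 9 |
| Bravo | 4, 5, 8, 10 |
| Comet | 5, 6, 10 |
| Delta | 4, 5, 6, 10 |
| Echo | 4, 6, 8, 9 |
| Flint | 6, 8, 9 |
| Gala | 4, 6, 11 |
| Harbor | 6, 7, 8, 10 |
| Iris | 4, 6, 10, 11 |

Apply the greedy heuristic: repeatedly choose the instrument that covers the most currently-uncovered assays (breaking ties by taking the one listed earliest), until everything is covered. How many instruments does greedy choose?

3

Greedy: pick Atlas (covers 4 new) → pick Harbor (covers 3 new) → pick Gala (covers 1 new). Total picks: 3.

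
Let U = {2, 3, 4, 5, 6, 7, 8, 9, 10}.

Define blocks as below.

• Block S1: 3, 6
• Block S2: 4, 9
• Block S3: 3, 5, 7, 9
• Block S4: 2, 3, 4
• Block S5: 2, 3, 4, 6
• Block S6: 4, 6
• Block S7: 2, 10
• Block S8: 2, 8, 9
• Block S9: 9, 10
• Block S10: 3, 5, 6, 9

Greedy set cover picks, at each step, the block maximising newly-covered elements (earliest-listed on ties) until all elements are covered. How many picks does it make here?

Greedy: pick S3 (covers 4 new) → pick S5 (covers 3 new) → pick S7 (covers 1 new) → pick S8 (covers 1 new). Total picks: 4.

4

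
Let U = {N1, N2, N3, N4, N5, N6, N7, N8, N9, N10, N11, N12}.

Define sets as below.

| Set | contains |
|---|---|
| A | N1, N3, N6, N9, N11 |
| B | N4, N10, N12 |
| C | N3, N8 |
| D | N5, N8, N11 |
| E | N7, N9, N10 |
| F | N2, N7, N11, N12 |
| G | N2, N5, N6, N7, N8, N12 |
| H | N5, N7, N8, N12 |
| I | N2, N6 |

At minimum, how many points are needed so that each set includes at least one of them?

4

Take T = {N6, N8, N9, N12}. Each listed set contains at least one of these, so T is a hitting set of size 4.
No choice of 3 points meets every set, so 4 is the minimum.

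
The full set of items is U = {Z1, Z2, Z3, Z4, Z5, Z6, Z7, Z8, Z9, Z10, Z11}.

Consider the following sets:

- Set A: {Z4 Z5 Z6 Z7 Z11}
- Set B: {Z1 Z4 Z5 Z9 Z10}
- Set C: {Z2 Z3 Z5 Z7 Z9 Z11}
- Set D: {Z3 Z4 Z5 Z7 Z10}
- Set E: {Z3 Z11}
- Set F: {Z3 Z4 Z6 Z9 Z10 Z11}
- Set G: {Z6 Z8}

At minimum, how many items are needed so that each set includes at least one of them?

H = {Z3, Z4, Z6} meets every set (each contains at least one member of H), and |H| = 3.
The sets B, E, G are pairwise disjoint, so any hitting set needs a separate item for each — at least 3. Hence 3 is optimal.

3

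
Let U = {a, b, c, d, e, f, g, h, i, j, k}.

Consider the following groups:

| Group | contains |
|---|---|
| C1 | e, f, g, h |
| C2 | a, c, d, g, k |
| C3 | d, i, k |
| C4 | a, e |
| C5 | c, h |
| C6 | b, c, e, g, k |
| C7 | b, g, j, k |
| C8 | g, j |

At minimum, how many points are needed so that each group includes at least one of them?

T = {a, c, d, g} meets every group (each contains at least one member of T), and |T| = 4.
The groups C3, C4, C5, C8 are pairwise disjoint, so any hitting set needs a separate point for each — at least 4. Hence 4 is optimal.

4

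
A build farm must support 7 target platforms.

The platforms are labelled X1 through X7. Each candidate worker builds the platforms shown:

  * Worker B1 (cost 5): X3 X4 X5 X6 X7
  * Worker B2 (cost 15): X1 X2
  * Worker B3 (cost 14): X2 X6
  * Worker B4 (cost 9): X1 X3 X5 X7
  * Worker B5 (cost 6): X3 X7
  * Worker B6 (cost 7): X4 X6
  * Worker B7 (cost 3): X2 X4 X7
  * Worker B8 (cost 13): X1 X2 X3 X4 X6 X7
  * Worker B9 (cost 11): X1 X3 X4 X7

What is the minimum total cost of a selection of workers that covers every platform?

B1, B4, B7 together cover every platform (B1 ∪ B4 ∪ B7 = {X1, X2, X3, X4, X5, X6, X7}); total cost 5 + 9 + 3 = 17.
No covering selection has total cost below 17.

17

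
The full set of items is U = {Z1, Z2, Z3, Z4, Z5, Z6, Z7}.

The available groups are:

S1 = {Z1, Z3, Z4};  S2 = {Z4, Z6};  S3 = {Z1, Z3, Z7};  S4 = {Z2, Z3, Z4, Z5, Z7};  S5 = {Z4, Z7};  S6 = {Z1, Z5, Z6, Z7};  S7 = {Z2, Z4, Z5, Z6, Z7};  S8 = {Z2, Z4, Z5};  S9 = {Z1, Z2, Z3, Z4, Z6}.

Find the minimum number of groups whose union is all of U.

Take {S4, S9}. Their union is {Z1, Z2, Z3, Z4, Z5, Z6, Z7}, which is all 7 items.
No single group has all 7 items (the largest, S4, has 5), so 2 is optimal.

2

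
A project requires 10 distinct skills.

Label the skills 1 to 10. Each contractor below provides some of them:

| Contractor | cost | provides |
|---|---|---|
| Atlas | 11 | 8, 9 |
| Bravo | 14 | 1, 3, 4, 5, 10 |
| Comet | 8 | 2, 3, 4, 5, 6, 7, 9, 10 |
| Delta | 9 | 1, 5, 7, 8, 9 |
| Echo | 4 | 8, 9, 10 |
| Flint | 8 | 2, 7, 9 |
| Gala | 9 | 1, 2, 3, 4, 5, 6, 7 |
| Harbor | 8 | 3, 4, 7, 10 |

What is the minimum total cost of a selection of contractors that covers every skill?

13

Echo, Gala together cover every skill (Echo ∪ Gala = {1, 2, 3, 4, 5, 6, 7, 8, 9, 10}); total cost 4 + 9 = 13.
The greedy pick Comet, Echo, Delta costs 21; no covering selection beats 13.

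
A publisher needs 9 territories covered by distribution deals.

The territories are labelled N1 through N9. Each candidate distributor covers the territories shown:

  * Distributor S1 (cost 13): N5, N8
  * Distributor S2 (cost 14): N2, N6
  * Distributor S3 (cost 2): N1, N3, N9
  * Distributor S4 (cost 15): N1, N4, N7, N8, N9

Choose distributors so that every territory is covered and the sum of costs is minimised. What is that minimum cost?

44

S1, S2, S3, S4 together cover every territory (S1 ∪ S2 ∪ S3 ∪ S4 = {N1, N2, N3, N4, N5, N6, N7, N8, N9}); total cost 13 + 14 + 2 + 15 = 44.
No covering selection has total cost below 44.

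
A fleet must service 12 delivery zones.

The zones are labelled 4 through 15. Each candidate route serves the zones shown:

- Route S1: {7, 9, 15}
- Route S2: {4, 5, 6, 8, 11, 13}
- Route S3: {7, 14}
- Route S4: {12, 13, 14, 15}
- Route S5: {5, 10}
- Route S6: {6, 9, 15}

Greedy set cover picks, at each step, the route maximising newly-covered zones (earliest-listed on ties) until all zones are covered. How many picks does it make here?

4

Greedy: pick S2 (covers 6 new) → pick S1 (covers 3 new) → pick S4 (covers 2 new) → pick S5 (covers 1 new). Total picks: 4.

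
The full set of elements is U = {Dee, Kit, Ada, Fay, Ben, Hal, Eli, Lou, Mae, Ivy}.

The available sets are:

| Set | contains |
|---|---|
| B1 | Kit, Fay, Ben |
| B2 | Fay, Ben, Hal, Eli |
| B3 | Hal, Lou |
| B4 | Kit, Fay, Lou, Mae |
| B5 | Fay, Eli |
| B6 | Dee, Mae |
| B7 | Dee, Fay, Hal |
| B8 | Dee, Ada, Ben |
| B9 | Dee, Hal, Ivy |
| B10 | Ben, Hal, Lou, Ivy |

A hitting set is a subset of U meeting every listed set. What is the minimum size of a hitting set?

3

H = {Dee, Fay, Hal} meets every set (each contains at least one member of H), and |H| = 3.
The sets B1, B3, B6 are pairwise disjoint, so any hitting set needs a separate element for each — at least 3. Hence 3 is optimal.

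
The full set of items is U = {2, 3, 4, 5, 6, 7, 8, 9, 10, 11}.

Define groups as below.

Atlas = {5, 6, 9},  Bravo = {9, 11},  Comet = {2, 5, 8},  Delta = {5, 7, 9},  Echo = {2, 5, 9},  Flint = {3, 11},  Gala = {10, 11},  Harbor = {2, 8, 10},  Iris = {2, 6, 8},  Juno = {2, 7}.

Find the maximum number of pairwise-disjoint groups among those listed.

Delta, Flint, Iris are pairwise disjoint (Delta={5,7,9}; Flint={3,11}; Iris={2,6,8}).
Every remaining group overlaps one of these, and no 4 of the listed groups are pairwise disjoint, so 3 is the maximum.

3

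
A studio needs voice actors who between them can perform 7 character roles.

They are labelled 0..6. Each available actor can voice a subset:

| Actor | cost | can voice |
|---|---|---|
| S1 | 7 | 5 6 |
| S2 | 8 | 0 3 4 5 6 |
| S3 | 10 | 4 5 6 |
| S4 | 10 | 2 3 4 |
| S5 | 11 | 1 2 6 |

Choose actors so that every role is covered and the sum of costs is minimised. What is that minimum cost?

S2, S5 together cover every role (S2 ∪ S5 = {0, 1, 2, 3, 4, 5, 6}); total cost 8 + 11 = 19.
No covering selection has total cost below 19.

19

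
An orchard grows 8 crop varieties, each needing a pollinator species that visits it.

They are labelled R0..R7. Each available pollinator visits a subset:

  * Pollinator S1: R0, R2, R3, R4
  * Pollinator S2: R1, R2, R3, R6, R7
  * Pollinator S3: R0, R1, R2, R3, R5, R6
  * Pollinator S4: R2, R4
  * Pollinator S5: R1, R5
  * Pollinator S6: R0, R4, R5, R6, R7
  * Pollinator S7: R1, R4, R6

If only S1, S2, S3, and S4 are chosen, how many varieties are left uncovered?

Union of S1, S2, S3, S4 = {R0, R1, R2, R3, R4, R5, R6, R7} — that's every variety, so 0 are uncovered.

0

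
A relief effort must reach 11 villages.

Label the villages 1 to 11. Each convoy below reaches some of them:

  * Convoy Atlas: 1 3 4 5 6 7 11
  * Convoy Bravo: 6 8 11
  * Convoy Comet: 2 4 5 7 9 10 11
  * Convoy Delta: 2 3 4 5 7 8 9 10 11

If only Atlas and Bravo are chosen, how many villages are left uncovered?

Union of Atlas, Bravo = {1, 3, 4, 5, 6, 7, 8, 11}.
Not covered: 2, 9, 10 — 3 villages.

3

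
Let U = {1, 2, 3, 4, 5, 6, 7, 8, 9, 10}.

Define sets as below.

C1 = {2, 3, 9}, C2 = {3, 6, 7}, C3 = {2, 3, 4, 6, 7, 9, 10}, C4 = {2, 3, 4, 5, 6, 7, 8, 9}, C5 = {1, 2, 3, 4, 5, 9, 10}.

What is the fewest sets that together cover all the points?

2

C4 and C5 cover everything between them: the union {1, 2, 3, 4, 5, 6, 7, 8, 9, 10} is all of U.
No single set has all 10 points (the largest, C4, has 8), so 2 is optimal.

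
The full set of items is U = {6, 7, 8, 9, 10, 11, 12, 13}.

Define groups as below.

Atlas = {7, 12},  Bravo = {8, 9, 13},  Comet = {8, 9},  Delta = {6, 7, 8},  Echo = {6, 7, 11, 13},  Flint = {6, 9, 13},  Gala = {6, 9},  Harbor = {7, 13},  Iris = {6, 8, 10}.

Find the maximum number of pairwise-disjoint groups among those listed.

2

Comet, Harbor are pairwise disjoint (Comet={8,9}; Harbor={7,13}).
Every remaining group overlaps one of these, and no 3 of the listed groups are pairwise disjoint, so 2 is the maximum.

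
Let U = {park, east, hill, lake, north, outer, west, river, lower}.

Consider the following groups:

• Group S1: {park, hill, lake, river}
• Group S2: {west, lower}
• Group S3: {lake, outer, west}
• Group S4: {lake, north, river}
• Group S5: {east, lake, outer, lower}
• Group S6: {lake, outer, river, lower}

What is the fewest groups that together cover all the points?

4

S1 and S3 and S4 and S5 together: S1 ∪ S3 ∪ S4 ∪ S5 = {park, east, hill, lake, north, outer, west, river, lower} — every point is covered.
No 3 of the 6 groups cover everything (all 20 combinations miss at least one point), so 4 is optimal.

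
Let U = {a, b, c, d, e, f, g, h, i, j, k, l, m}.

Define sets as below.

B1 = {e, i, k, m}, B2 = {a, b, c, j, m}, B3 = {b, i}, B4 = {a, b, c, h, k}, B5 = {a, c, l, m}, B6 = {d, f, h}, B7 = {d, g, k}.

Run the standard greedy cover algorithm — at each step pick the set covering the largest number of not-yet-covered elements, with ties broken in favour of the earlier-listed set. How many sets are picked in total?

Greedy: pick B2 (covers 5 new) → pick B1 (covers 3 new) → pick B6 (covers 3 new) → pick B5 (covers 1 new) → pick B7 (covers 1 new). Total picks: 5.

5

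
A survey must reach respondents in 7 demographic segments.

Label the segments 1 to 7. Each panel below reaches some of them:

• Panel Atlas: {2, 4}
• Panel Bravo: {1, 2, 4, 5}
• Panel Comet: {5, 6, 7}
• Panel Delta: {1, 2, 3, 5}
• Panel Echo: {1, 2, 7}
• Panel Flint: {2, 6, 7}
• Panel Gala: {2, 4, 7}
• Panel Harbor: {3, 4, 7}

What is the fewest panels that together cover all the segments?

3

Bravo and Delta and Flint together: Bravo ∪ Delta ∪ Flint = {1, 2, 3, 4, 5, 6, 7} — every segment is covered.
No 2 of the 8 panels cover everything (all 28 combinations miss at least one segment), so 3 is optimal.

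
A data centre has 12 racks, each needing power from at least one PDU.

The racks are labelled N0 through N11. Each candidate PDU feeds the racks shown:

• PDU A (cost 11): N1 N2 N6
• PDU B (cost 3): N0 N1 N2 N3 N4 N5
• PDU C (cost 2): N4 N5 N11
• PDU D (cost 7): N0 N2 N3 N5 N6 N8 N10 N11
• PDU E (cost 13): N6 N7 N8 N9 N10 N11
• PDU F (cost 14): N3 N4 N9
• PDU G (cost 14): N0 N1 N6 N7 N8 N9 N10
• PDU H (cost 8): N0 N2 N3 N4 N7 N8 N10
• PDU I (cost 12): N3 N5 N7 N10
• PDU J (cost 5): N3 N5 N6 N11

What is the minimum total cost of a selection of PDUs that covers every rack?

16

B, E together cover every rack (B ∪ E = {N0, N1, N2, N3, N4, N5, N6, N7, N8, N9, N10, N11}); total cost 3 + 13 = 16.
The greedy pick B, D, E costs 23; no covering selection beats 16.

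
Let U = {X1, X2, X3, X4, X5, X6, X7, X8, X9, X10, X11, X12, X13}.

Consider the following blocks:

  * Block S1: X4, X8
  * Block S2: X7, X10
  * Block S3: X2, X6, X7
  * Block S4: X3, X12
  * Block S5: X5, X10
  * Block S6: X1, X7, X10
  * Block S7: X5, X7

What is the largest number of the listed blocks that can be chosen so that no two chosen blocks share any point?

S1, S3, S4, S5 are pairwise disjoint (S1={X4,X8}; S3={X2,X6,X7}; S4={X3,X12}; S5={X5,X10}).
Every remaining block overlaps one of these, and no 5 of the listed blocks are pairwise disjoint, so 4 is the maximum.

4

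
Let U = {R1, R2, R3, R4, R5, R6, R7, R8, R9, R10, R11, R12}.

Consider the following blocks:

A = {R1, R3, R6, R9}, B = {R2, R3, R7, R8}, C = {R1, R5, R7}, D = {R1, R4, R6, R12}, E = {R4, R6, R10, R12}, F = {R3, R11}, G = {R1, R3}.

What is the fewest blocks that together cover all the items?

A, B, C, E, and F cover everything between them: the union {R1, R2, R3, R4, R5, R6, R7, R8, R9, R10, R11, R12} is all of U.
No 4 of the 7 blocks cover everything (all 35 combinations miss at least one item), so 5 is optimal.

5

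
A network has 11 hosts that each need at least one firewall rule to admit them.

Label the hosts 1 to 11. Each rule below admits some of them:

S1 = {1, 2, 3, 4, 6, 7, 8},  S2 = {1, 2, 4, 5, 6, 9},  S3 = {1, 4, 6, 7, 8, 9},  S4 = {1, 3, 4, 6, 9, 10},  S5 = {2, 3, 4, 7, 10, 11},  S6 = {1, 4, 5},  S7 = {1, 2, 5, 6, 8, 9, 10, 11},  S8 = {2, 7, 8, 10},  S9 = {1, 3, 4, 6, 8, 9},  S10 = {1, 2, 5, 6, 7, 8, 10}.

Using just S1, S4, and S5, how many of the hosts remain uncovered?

1

Union of S1, S4, S5 = {1, 2, 3, 4, 6, 7, 8, 9, 10, 11}.
Not covered: 5 — 1 host.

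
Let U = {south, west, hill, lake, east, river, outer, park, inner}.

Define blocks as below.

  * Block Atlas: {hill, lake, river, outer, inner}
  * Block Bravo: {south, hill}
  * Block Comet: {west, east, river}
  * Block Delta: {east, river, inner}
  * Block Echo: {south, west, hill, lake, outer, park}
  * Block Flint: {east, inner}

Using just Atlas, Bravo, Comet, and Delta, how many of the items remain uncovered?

Union of Atlas, Bravo, Comet, Delta = {south, west, hill, lake, east, river, outer, inner}.
Not covered: park — 1 item.

1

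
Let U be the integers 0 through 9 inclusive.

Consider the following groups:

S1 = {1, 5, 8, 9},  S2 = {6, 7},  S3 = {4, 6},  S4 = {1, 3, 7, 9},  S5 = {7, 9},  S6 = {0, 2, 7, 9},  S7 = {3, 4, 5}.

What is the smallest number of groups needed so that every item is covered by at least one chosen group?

4

Take {S1, S3, S6, S7}. Their union is {0, 1, 2, 3, 4, 5, 6, 7, 8, 9}, which is all 10 items.
No 3 of the 7 groups cover everything (all 35 combinations miss at least one item), so 4 is optimal.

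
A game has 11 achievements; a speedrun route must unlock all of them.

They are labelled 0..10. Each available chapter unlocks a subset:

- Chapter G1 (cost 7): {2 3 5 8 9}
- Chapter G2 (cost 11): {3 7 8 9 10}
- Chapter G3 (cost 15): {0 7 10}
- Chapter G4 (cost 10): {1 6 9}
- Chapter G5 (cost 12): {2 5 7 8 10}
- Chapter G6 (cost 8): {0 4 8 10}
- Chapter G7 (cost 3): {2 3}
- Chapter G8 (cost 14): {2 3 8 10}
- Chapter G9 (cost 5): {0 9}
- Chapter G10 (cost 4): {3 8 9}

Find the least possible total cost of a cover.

33

G4, G5, G6, G7 together cover every achievement (G4 ∪ G5 ∪ G6 ∪ G7 = {0, 1, 2, 3, 4, 5, 6, 7, 8, 9, 10}); total cost 10 + 12 + 8 + 3 = 33.
The greedy pick G10, G6, G7, G4, G5 costs 37; no covering selection beats 33.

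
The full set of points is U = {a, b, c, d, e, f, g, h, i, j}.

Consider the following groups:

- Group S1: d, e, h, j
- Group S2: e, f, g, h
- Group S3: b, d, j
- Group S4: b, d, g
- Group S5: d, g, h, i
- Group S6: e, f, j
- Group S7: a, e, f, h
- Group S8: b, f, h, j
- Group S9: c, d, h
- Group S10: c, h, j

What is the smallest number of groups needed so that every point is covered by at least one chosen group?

Take {S3, S5, S7, S9}. Their union is {a, b, c, d, e, f, g, h, i, j}, which is all 10 points.
No 3 of the 10 groups cover everything (all 120 combinations miss at least one point), so 4 is optimal.

4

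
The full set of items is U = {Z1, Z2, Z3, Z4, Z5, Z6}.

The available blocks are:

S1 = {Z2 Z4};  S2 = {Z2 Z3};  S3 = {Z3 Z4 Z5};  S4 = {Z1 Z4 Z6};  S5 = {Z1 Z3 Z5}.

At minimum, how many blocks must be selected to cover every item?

S2, S3, and S4 cover everything between them: the union {Z1, Z2, Z3, Z4, Z5, Z6} is all of U.
Only S4 contains Z6, so S4 is forced; the remaining 3 items need at least 2 more blocks (each remaining block adds at most 2) — so at least 3 blocks are needed, and 3 is optimal.

3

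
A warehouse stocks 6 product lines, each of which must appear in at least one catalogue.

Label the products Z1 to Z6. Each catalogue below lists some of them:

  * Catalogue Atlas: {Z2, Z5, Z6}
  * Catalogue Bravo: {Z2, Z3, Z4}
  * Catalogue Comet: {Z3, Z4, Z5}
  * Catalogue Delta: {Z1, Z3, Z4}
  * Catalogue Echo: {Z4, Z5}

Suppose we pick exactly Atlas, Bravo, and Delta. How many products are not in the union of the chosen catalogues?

0

Union of Atlas, Bravo, Delta = {Z1, Z2, Z3, Z4, Z5, Z6} — that's every product, so 0 are uncovered.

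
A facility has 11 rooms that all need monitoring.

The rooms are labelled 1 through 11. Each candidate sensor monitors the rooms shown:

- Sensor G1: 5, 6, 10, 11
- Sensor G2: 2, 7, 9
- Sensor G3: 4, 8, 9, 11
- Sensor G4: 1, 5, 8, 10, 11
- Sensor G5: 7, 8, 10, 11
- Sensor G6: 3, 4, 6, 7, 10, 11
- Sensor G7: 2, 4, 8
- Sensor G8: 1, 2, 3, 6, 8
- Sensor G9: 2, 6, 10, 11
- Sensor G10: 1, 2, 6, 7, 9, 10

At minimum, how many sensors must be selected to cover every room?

3

Take {G4, G6, G10}. Their union is {1, 2, 3, 4, 5, 6, 7, 8, 9, 10, 11}, which is all 11 rooms.
No 2 of the 10 sensors cover everything (all 45 combinations miss at least one room), so 3 is optimal.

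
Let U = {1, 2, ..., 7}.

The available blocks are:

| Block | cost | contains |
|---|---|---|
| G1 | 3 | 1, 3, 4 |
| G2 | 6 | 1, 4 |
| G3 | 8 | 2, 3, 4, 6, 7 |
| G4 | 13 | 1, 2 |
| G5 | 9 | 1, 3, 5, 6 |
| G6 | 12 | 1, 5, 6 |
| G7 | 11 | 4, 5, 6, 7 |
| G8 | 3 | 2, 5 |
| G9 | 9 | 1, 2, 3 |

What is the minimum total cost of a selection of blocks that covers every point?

14

G1, G3, G8 together cover every point (G1 ∪ G3 ∪ G8 = {1, 2, 3, 4, 5, 6, 7}); total cost 3 + 8 + 3 = 14.
No covering selection has total cost below 14.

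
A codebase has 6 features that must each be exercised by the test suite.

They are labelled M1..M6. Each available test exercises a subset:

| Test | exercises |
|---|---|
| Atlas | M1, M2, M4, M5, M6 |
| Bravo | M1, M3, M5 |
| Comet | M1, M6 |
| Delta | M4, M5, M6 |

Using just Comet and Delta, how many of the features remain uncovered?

Union of Comet, Delta = {M1, M4, M5, M6}.
Not covered: M2, M3 — 2 features.

2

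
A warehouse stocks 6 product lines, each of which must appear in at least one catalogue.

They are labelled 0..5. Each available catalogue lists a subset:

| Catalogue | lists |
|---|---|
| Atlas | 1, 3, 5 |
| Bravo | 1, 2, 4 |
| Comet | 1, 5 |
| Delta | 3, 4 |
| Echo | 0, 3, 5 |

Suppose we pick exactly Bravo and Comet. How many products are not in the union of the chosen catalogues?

Union of Bravo, Comet = {1, 2, 4, 5}.
Not covered: 0, 3 — 2 products.

2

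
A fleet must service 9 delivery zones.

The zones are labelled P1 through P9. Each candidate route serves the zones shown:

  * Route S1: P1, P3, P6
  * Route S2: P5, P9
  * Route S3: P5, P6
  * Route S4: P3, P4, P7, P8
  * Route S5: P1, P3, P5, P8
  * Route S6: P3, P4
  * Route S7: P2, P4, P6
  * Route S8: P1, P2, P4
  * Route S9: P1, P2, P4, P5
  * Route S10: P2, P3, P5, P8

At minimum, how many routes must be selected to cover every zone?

Take {S2, S4, S7, S8}. Their union is {P1, P2, P3, P4, P5, P6, P7, P8, P9}, which is all 9 zones.
No 3 of the 10 routes cover everything (all 120 combinations miss at least one zone), so 4 is optimal.

4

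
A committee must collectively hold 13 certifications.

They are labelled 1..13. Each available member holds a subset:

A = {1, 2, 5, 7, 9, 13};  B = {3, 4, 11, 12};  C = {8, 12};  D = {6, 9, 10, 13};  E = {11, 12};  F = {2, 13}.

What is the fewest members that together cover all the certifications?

4

A and B and C and D together: A ∪ B ∪ C ∪ D = {1, 2, 3, 4, 5, 6, 7, 8, 9, 10, 11, 12, 13} — every certification is covered.
Only D contains 6, so D is forced; the remaining 9 certifications need at least 3 more members (each remaining member adds at most 4) — so at least 4 members are needed, and 4 is optimal.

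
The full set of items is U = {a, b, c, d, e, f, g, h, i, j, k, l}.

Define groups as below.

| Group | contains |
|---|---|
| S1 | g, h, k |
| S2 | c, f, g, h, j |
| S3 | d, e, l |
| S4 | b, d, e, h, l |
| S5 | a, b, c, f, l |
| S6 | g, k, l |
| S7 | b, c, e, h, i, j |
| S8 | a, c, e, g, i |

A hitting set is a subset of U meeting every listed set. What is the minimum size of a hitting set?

The 3 items {h, i, l} hit every group.
No choice of 2 items meets every group, so 3 is the minimum.

3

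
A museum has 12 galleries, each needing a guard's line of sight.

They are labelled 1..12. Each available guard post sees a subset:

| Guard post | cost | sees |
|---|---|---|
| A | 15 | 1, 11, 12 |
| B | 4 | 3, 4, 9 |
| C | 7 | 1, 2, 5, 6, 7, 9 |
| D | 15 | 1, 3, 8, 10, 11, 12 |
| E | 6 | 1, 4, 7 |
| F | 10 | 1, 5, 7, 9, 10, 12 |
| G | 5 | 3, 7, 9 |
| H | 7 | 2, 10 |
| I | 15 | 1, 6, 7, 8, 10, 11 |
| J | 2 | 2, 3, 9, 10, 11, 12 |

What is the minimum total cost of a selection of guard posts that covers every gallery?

B, C, D together cover every gallery (B ∪ C ∪ D = {1, 2, 3, 4, 5, 6, 7, 8, 9, 10, 11, 12}); total cost 4 + 7 + 15 = 26.
The greedy pick J, C, B, D costs 28; no covering selection beats 26.

26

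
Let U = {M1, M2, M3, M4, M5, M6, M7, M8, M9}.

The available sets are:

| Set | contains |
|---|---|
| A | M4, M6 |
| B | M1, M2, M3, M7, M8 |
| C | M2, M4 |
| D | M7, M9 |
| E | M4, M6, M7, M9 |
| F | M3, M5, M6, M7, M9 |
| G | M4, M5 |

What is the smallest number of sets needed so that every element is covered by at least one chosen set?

3

A and B and F together: A ∪ B ∪ F = {M1, M2, M3, M4, M5, M6, M7, M8, M9} — every element is covered.
Only B contains M1, so B is forced; the remaining 4 elements need at least 2 more sets (each remaining set adds at most 3) — so at least 3 sets are needed, and 3 is optimal.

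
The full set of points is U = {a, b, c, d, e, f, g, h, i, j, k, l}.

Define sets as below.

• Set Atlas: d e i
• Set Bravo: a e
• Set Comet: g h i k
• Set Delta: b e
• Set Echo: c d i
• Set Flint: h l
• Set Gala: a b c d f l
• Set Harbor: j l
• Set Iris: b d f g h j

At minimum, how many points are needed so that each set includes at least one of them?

4

T = {d, e, h, j} meets every set (each contains at least one member of T), and |T| = 4.
No choice of 3 points meets every set, so 4 is the minimum.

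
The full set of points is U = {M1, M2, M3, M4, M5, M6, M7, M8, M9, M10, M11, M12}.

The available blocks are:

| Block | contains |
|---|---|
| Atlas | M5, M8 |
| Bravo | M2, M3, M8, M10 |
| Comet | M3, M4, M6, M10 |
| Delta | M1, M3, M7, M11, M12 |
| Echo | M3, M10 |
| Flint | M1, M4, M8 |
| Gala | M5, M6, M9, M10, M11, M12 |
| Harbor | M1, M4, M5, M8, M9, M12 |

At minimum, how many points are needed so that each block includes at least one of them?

Take H = {M3, M8, M12}. Each listed block contains at least one of these, so H is a hitting set of size 3.
No choice of 2 points meets every block, so 3 is the minimum.

3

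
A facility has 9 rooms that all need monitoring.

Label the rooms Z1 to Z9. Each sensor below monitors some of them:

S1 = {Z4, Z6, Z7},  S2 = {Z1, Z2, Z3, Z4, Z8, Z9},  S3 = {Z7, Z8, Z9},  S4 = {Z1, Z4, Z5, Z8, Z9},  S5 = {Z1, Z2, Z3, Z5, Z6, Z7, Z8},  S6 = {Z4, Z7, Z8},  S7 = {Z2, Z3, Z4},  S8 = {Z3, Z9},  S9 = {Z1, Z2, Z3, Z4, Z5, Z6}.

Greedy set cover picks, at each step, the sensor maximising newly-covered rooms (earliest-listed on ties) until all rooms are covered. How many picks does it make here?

Greedy: pick S5 (covers 7 new) → pick S2 (covers 2 new). Total picks: 2.

2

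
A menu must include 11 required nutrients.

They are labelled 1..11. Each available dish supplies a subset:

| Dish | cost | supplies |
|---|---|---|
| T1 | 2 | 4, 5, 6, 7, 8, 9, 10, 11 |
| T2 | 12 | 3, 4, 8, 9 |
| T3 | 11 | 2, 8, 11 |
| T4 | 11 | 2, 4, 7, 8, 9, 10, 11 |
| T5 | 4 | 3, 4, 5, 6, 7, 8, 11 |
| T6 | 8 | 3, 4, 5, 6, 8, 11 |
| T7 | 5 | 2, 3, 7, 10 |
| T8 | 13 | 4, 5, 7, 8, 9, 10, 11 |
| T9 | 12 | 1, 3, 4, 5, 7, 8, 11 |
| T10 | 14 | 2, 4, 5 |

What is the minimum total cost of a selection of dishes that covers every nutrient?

19

T1, T7, T9 together cover every nutrient (T1 ∪ T7 ∪ T9 = {1, 2, 3, 4, 5, 6, 7, 8, 9, 10, 11}); total cost 2 + 5 + 12 = 19.
No covering selection has total cost below 19.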